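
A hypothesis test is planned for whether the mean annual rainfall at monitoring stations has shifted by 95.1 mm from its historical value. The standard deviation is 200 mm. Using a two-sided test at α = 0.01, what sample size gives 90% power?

66

For a one-sample z-test, n = ((z_{α/2} + z_β)·σ/δ)².
z_{α/2} = 2.576 (two-sided α = 0.01); z_β = 1.282 (power 90% → β = 0.1).
n = (3.858 × 200 / 95.1)² = 65.83
Round up: n = 66.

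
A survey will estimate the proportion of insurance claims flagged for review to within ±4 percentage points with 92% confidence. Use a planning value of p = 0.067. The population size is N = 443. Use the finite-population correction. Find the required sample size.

95

For a proportion with margin E = 0.04 at 92% confidence, z = 1.751.
n = p̂(1−p̂)(z/E)² = 0.067 × 0.933 × (1.751/0.04)² = 119.79 — call this n₀.
Finite-population correction with N = 443: n = n₀ / (1 + (n₀−1)/N) = 119.79 / 1.268 = 94.47
Round up: n = 95.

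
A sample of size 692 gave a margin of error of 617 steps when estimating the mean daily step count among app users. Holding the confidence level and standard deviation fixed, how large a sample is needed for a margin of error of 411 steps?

1560

Margin of error scales as 1/√n, so n₂ = n₁·(E₁/E₂)².
n₂ = 692 × (617/411)² = 692 × 2.254 = 1559.77
Round up: n₂ = 1560.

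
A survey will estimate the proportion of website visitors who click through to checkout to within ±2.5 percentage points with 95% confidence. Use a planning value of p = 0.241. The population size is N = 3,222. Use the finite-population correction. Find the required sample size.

n = 834

For a proportion with margin E = 0.025 at 95% confidence, z = 1.960.
n = p̂(1−p̂)(z/E)² = 0.241 × 0.759 × (1.960/0.025)² = 1124.32 — call this n₀.
Finite-population correction with N = 3,222: n = n₀ / (1 + (n₀−1)/N) = 1124.32 / 1.349 = 833.45
Round up: n = 834.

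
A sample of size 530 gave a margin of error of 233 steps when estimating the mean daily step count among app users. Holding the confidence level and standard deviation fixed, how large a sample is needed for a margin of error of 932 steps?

Margin of error scales as 1/√n, so n₂ = n₁·(E₁/E₂)².
n₂ = 530 × (233/932)² = 530 × 0.0625 = 33.12
Round up: n₂ = 34.

34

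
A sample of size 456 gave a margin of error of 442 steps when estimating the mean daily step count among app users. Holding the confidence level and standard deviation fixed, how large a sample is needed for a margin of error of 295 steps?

1024

Margin of error scales as 1/√n, so n₂ = n₁·(E₁/E₂)².
n₂ = 456 × (442/295)² = 456 × 2.245 = 1023.72
Round up: n₂ = 1024.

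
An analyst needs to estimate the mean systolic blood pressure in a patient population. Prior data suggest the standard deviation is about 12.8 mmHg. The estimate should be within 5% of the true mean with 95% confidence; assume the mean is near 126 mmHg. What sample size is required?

16

For a mean, the margin of error is E = z·σ/√n, so n = (zσ/E)².
At 95% confidence, z = 1.960.
E = 5% of 126 = 6.3 mmHg.
n = (1.960 × 12.8 / 6.3)² = 15.86
Round up: n = 16.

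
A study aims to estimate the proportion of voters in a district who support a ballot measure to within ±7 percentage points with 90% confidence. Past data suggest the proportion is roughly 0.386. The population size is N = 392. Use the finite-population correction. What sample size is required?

99

For a proportion with margin E = 0.07 at 90% confidence, z = 1.645.
n = p̂(1−p̂)(z/E)² = 0.386 × 0.614 × (1.645/0.07)² = 130.89 — call this n₀.
Finite-population correction with N = 392: n = n₀ / (1 + (n₀−1)/N) = 130.89 / 1.331 = 98.34
Round up: n = 99.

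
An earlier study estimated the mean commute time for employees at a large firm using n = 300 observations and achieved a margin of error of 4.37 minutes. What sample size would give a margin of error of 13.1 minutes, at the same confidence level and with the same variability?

Margin of error scales as 1/√n, so n₂ = n₁·(E₁/E₂)².
n₂ = 300 × (4.37/13.1)² = 300 × 0.1113 = 33.39
Round up: n₂ = 34.

34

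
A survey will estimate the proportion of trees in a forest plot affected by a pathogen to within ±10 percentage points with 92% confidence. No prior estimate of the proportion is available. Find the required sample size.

77

For a proportion with margin E = 0.1 at 92% confidence, z = 1.751.
With no prior estimate, use p = 0.5, which maximizes p(1−p) at 0.25.
n = 0.25 × (z/E)² = 0.25 × (1.751/0.1)² = 76.65
Round up: n = 77.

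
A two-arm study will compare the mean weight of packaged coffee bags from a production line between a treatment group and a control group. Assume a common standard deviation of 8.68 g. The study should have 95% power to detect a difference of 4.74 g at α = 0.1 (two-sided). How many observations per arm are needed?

73 per group

For two equal groups, n per group = 2·((z_{α/2} + z_β)·σ/δ)².
z_{α/2} = 1.645; z_β = 1.645 (power 95%).
n = 2 × (3.290 × 8.68 / 4.74)² = 2 × 36.30 = 72.60
Round up: n = 73 per group.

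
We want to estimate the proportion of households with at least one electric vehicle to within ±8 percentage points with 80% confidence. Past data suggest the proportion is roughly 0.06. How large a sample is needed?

15

For a proportion with margin E = 0.08 at 80% confidence, z = 1.282.
n = p̂(1−p̂)(z/E)² = 0.06 × 0.94 × (1.282/0.08)² = 14.48
Round up: n = 15.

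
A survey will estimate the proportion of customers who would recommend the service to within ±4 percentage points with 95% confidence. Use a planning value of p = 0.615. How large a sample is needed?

For a proportion with margin E = 0.04 at 95% confidence, z = 1.960.
n = p̂(1−p̂)(z/E)² = 0.615 × 0.385 × (1.960/0.04)² = 568.50
Round up: n = 569.

n = 569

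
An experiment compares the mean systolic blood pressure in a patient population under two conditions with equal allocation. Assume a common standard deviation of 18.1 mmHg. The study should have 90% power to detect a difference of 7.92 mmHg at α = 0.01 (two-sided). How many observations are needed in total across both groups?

312 total

For two equal groups, n per group = 2·((z_{α/2} + z_β)·σ/δ)².
z_{α/2} = 2.576; z_β = 1.282 (power 90%).
n = 2 × (3.858 × 18.1 / 7.92)² = 2 × 77.74 = 155.48
Round up: n = 156 per group.
Total across both groups: 2 × 156 = 312.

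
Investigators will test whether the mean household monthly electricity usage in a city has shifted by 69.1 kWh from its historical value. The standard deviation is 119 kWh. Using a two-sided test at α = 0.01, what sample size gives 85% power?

39

For a one-sample z-test, n = ((z_{α/2} + z_β)·σ/δ)².
z_{α/2} = 2.576 (two-sided α = 0.01); z_β = 1.036 (power 85% → β = 0.15).
n = (3.612 × 119 / 69.1)² = 38.69
Round up: n = 39.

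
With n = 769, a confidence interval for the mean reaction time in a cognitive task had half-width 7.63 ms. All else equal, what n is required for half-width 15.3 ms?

192

Margin of error scales as 1/√n, so n₂ = n₁·(E₁/E₂)².
n₂ = 769 × (7.63/15.3)² = 769 × 0.2487 = 191.25
Round up: n₂ = 192.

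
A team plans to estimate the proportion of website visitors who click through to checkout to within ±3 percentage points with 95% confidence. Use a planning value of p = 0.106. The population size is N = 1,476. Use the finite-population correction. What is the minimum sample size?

For a proportion with margin E = 0.03 at 95% confidence, z = 1.960.
n = p̂(1−p̂)(z/E)² = 0.106 × 0.894 × (1.960/0.03)² = 404.49 — call this n₀.
Finite-population correction with N = 1,476: n = n₀ / (1 + (n₀−1)/N) = 404.49 / 1.273 = 317.75
Round up: n = 318.

318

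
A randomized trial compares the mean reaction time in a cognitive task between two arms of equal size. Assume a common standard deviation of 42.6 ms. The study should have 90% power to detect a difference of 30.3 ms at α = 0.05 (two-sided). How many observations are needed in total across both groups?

For two equal groups, n per group = 2·((z_{α/2} + z_β)·σ/δ)².
z_{α/2} = 1.960; z_β = 1.282 (power 90%).
n = 2 × (3.242 × 42.6 / 30.3)² = 2 × 20.78 = 41.56
Round up: n = 42 per group.
Total across both groups: 2 × 42 = 84.

84 total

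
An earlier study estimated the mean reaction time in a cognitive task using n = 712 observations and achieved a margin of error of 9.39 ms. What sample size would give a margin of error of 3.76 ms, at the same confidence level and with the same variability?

Margin of error scales as 1/√n, so n₂ = n₁·(E₁/E₂)².
n₂ = 712 × (9.39/3.76)² = 712 × 6.237 = 4440.74
Round up: n₂ = 4441.

4441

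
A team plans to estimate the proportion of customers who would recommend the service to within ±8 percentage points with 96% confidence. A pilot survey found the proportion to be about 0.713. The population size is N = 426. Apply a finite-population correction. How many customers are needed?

For a proportion with margin E = 0.08 at 96% confidence, z = 2.054.
n = p̂(1−p̂)(z/E)² = 0.713 × 0.287 × (2.054/0.08)² = 134.89 — call this n₀.
Finite-population correction with N = 426: n = n₀ / (1 + (n₀−1)/N) = 134.89 / 1.314 = 102.66
Round up: n = 103.

103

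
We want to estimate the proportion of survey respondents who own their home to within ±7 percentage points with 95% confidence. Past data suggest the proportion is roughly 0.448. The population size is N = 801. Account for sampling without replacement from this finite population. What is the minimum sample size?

For a proportion with margin E = 0.07 at 95% confidence, z = 1.960.
n = p̂(1−p̂)(z/E)² = 0.448 × 0.552 × (1.960/0.07)² = 193.88 — call this n₀.
Finite-population correction with N = 801: n = n₀ / (1 + (n₀−1)/N) = 193.88 / 1.241 = 156.23
Round up: n = 157.

n = 157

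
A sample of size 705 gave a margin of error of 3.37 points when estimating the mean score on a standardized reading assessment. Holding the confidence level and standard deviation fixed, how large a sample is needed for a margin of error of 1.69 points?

Margin of error scales as 1/√n, so n₂ = n₁·(E₁/E₂)².
n₂ = 705 × (3.37/1.69)² = 705 × 3.976 = 2803.08
Round up: n₂ = 2804.

2804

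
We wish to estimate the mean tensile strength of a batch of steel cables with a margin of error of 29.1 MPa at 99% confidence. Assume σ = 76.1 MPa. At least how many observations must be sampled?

For a mean, the margin of error is E = z·σ/√n, so n = (zσ/E)².
At 99% confidence, z = 2.576.
n = (2.576 × 76.1 / 29.1)² = 45.38
Round up: n = 46.

46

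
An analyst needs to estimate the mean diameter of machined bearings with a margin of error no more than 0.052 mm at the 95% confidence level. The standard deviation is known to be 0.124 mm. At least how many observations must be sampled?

For a mean, the margin of error is E = z·σ/√n, so n = (zσ/E)².
At 95% confidence, z = 1.960.
n = (1.960 × 0.124 / 0.052)² = 21.84
Round up: n = 22.

22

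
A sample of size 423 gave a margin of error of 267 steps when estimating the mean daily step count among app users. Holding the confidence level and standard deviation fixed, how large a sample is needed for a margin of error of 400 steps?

189

Margin of error scales as 1/√n, so n₂ = n₁·(E₁/E₂)².
n₂ = 423 × (267/400)² = 423 × 0.4456 = 188.49
Round up: n₂ = 189.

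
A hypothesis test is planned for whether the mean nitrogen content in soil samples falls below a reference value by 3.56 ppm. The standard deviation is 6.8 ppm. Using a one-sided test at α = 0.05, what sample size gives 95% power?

For a one-sample z-test, n = ((z_α + z_β)·σ/δ)².
z_α = 1.645 (one-sided α = 0.05); z_β = 1.645 (power 95% → β = 0.05).
n = (3.290 × 6.8 / 3.56)² = 39.49
Round up: n = 40.

40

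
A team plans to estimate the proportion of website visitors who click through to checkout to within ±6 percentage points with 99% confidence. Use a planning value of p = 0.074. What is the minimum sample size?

For a proportion with margin E = 0.06 at 99% confidence, z = 2.576.
n = p̂(1−p̂)(z/E)² = 0.074 × 0.926 × (2.576/0.06)² = 126.31
Round up: n = 127.

127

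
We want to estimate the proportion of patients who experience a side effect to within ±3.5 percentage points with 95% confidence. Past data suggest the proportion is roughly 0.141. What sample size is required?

380

For a proportion with margin E = 0.035 at 95% confidence, z = 1.960.
n = p̂(1−p̂)(z/E)² = 0.141 × 0.859 × (1.960/0.035)² = 379.83
Round up: n = 380.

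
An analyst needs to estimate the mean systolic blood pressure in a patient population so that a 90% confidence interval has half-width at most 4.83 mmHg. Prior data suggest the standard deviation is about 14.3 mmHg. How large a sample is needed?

24

For a mean, the margin of error is E = z·σ/√n, so n = (zσ/E)².
At 90% confidence, z = 1.645.
n = (1.645 × 14.3 / 4.83)² = 23.72
Round up: n = 24.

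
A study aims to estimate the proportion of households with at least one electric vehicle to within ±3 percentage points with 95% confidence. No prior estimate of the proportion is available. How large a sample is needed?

1068

For a proportion with margin E = 0.03 at 95% confidence, z = 1.960.
With no prior estimate, use p = 0.5, which maximizes p(1−p) at 0.25.
n = 0.25 × (z/E)² = 0.25 × (1.960/0.03)² = 1067.11
Round up: n = 1068.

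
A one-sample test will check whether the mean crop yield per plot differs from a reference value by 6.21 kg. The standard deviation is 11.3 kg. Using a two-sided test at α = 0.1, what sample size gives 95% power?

For a one-sample z-test, n = ((z_{α/2} + z_β)·σ/δ)².
z_{α/2} = 1.645 (two-sided α = 0.1); z_β = 1.645 (power 95% → β = 0.05).
n = (3.290 × 11.3 / 6.21)² = 35.84
Round up: n = 36.

36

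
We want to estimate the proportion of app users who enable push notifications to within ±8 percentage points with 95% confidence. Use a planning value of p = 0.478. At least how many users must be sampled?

150

For a proportion with margin E = 0.08 at 95% confidence, z = 1.960.
n = p̂(1−p̂)(z/E)² = 0.478 × 0.522 × (1.960/0.08)² = 149.77
Round up: n = 150.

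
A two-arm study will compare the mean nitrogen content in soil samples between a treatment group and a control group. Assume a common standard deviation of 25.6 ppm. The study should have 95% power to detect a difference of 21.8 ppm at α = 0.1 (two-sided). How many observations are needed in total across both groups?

60 total

For two equal groups, n per group = 2·((z_{α/2} + z_β)·σ/δ)².
z_{α/2} = 1.645; z_β = 1.645 (power 95%).
n = 2 × (3.290 × 25.6 / 21.8)² = 2 × 14.93 = 29.86
Round up: n = 30 per group.
Total across both groups: 2 × 30 = 60.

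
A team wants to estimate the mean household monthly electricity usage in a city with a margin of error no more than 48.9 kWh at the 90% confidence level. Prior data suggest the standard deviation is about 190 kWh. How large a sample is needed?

41

For a mean, the margin of error is E = z·σ/√n, so n = (zσ/E)².
At 90% confidence, z = 1.645.
n = (1.645 × 190 / 48.9)² = 40.85
Round up: n = 41.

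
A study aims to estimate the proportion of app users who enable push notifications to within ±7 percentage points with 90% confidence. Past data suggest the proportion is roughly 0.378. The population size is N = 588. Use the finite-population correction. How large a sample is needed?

n = 107

For a proportion with margin E = 0.07 at 90% confidence, z = 1.645.
n = p̂(1−p̂)(z/E)² = 0.378 × 0.622 × (1.645/0.07)² = 129.84 — call this n₀.
Finite-population correction with N = 588: n = n₀ / (1 + (n₀−1)/N) = 129.84 / 1.219 = 106.51
Round up: n = 107.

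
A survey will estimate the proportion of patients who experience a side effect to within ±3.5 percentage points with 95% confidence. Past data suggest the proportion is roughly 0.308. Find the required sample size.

669

For a proportion with margin E = 0.035 at 95% confidence, z = 1.960.
n = p̂(1−p̂)(z/E)² = 0.308 × 0.692 × (1.960/0.035)² = 668.39
Round up: n = 669.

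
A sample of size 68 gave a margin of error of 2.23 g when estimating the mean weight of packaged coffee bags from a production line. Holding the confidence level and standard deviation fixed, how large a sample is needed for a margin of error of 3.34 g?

31

Margin of error scales as 1/√n, so n₂ = n₁·(E₁/E₂)².
n₂ = 68 × (2.23/3.34)² = 68 × 0.4458 = 30.31
Round up: n₂ = 31.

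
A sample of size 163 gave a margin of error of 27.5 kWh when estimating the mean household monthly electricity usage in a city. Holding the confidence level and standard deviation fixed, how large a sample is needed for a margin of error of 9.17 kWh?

Margin of error scales as 1/√n, so n₂ = n₁·(E₁/E₂)².
n₂ = 163 × (27.5/9.17)² = 163 × 8.993 = 1465.86
Round up: n₂ = 1466.

1466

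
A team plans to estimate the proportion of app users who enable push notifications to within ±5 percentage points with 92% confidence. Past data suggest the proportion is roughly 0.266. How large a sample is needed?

240

For a proportion with margin E = 0.05 at 92% confidence, z = 1.751.
n = p̂(1−p̂)(z/E)² = 0.266 × 0.734 × (1.751/0.05)² = 239.45
Round up: n = 240.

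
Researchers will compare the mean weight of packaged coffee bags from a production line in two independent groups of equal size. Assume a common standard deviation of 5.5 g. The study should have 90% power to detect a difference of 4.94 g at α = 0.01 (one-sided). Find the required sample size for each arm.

For two equal groups, n per group = 2·((z_α + z_β)·σ/δ)².
z_α = 2.326; z_β = 1.282 (power 90%).
n = 2 × (3.608 × 5.5 / 4.94)² = 2 × 16.14 = 32.28
Round up: n = 33 per group.

33 per group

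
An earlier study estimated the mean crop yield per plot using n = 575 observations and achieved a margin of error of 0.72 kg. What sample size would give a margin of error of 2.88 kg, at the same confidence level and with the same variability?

Margin of error scales as 1/√n, so n₂ = n₁·(E₁/E₂)².
n₂ = 575 × (0.72/2.88)² = 575 × 0.0625 = 35.94
Round up: n₂ = 36.

36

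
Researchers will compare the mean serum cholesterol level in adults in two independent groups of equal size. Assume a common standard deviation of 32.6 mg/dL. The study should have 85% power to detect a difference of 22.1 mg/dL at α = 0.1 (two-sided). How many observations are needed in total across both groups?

64 total

For two equal groups, n per group = 2·((z_{α/2} + z_β)·σ/δ)².
z_{α/2} = 1.645; z_β = 1.036 (power 85%).
n = 2 × (2.681 × 32.6 / 22.1)² = 2 × 15.64 = 31.28
Round up: n = 32 per group.
Total across both groups: 2 × 32 = 64.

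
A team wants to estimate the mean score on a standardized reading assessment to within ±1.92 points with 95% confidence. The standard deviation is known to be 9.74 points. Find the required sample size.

For a mean, the margin of error is E = z·σ/√n, so n = (zσ/E)².
At 95% confidence, z = 1.960.
n = (1.960 × 9.74 / 1.92)² = 98.86
Round up: n = 99.

99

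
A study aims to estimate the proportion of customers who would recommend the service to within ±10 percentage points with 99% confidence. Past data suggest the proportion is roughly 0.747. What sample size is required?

126

For a proportion with margin E = 0.1 at 99% confidence, z = 2.576.
n = p̂(1−p̂)(z/E)² = 0.747 × 0.253 × (2.576/0.1)² = 125.41
Round up: n = 126.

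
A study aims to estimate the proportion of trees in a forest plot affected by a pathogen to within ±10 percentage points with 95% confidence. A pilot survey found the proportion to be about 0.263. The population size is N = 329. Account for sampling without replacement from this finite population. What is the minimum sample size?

61

For a proportion with margin E = 0.1 at 95% confidence, z = 1.960.
n = p̂(1−p̂)(z/E)² = 0.263 × 0.737 × (1.960/0.1)² = 74.46 — call this n₀.
Finite-population correction with N = 329: n = n₀ / (1 + (n₀−1)/N) = 74.46 / 1.223 = 60.88
Round up: n = 61.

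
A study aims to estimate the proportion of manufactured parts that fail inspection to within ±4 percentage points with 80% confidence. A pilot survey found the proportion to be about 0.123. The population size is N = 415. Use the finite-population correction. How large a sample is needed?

n = 88

For a proportion with margin E = 0.04 at 80% confidence, z = 1.282.
n = p̂(1−p̂)(z/E)² = 0.123 × 0.877 × (1.282/0.04)² = 110.81 — call this n₀.
Finite-population correction with N = 415: n = n₀ / (1 + (n₀−1)/N) = 110.81 / 1.265 = 87.60
Round up: n = 88.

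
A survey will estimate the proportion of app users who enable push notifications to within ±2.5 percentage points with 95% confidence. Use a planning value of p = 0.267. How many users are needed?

1203

For a proportion with margin E = 0.025 at 95% confidence, z = 1.960.
n = p̂(1−p̂)(z/E)² = 0.267 × 0.733 × (1.960/0.025)² = 1202.95
Round up: n = 1203.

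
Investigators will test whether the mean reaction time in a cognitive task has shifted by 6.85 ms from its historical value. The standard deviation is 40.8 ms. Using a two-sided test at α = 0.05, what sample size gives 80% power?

For a one-sample z-test, n = ((z_{α/2} + z_β)·σ/δ)².
z_{α/2} = 1.960 (two-sided α = 0.05); z_β = 0.842 (power 80% → β = 0.2).
n = (2.802 × 40.8 / 6.85)² = 278.53
Round up: n = 279.

279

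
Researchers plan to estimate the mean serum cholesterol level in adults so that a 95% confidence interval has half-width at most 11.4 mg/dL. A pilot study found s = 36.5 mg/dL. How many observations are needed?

40

For a mean, the margin of error is E = z·σ/√n, so n = (zσ/E)².
At 95% confidence, z = 1.960.
n = (1.960 × 36.5 / 11.4)² = 39.38
Round up: n = 40.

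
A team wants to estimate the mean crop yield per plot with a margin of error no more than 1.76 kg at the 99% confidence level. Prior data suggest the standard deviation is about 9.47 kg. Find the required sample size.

For a mean, the margin of error is E = z·σ/√n, so n = (zσ/E)².
At 99% confidence, z = 2.576.
n = (2.576 × 9.47 / 1.76)² = 192.12
Round up: n = 193.

n = 193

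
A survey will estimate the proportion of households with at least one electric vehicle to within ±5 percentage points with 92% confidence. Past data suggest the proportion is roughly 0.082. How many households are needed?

93

For a proportion with margin E = 0.05 at 92% confidence, z = 1.751.
n = p̂(1−p̂)(z/E)² = 0.082 × 0.918 × (1.751/0.05)² = 92.32
Round up: n = 93.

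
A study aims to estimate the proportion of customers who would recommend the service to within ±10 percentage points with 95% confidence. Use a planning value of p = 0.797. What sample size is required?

63

For a proportion with margin E = 0.1 at 95% confidence, z = 1.960.
n = p̂(1−p̂)(z/E)² = 0.797 × 0.203 × (1.960/0.1)² = 62.15
Round up: n = 63.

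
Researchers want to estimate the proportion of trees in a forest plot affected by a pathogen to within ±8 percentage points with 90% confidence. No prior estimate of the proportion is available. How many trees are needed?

For a proportion with margin E = 0.08 at 90% confidence, z = 1.645.
With no prior estimate, use p = 0.5, which maximizes p(1−p) at 0.25.
n = 0.25 × (z/E)² = 0.25 × (1.645/0.08)² = 105.70
Round up: n = 106.

106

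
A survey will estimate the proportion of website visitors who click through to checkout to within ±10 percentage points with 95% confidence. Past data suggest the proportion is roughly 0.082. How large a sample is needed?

29

For a proportion with margin E = 0.1 at 95% confidence, z = 1.960.
n = p̂(1−p̂)(z/E)² = 0.082 × 0.918 × (1.960/0.1)² = 28.92
Round up: n = 29.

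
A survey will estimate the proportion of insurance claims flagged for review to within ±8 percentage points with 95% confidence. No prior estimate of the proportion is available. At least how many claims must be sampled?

n = 151

For a proportion with margin E = 0.08 at 95% confidence, z = 1.960.
With no prior estimate, use p = 0.5, which maximizes p(1−p) at 0.25.
n = 0.25 × (z/E)² = 0.25 × (1.960/0.08)² = 150.06
Round up: n = 151.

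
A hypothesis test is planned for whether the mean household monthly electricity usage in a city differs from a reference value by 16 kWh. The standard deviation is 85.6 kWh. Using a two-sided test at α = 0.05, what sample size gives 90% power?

n = 301

For a one-sample z-test, n = ((z_{α/2} + z_β)·σ/δ)².
z_{α/2} = 1.960 (two-sided α = 0.05); z_β = 1.282 (power 90% → β = 0.1).
n = (3.242 × 85.6 / 16)² = 300.84
Round up: n = 301.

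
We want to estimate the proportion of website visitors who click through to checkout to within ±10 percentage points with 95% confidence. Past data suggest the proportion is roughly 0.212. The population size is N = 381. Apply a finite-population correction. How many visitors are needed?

56

For a proportion with margin E = 0.1 at 95% confidence, z = 1.960.
n = p̂(1−p̂)(z/E)² = 0.212 × 0.788 × (1.960/0.1)² = 64.18 — call this n₀.
Finite-population correction with N = 381: n = n₀ / (1 + (n₀−1)/N) = 64.18 / 1.166 = 55.04
Round up: n = 56.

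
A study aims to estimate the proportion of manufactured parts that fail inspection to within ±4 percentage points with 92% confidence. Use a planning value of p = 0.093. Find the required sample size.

For a proportion with margin E = 0.04 at 92% confidence, z = 1.751.
n = p̂(1−p̂)(z/E)² = 0.093 × 0.907 × (1.751/0.04)² = 161.64
Round up: n = 162.

162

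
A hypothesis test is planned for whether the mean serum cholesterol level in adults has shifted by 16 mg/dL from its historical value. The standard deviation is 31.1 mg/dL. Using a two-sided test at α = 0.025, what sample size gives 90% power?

For a one-sample z-test, n = ((z_{α/2} + z_β)·σ/δ)².
z_{α/2} = 2.241 (two-sided α = 0.025); z_β = 1.282 (power 90% → β = 0.1).
n = (3.523 × 31.1 / 16)² = 46.89
Round up: n = 47.

47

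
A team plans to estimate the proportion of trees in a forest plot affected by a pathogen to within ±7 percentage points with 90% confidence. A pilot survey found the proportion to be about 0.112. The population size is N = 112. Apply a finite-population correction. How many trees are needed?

For a proportion with margin E = 0.07 at 90% confidence, z = 1.645.
n = p̂(1−p̂)(z/E)² = 0.112 × 0.888 × (1.645/0.07)² = 54.92 — call this n₀.
Finite-population correction with N = 112: n = n₀ / (1 + (n₀−1)/N) = 54.92 / 1.481 = 37.08
Round up: n = 38.

38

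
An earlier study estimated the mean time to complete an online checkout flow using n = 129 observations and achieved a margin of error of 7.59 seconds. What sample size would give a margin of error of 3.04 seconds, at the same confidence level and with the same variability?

Margin of error scales as 1/√n, so n₂ = n₁·(E₁/E₂)².
n₂ = 129 × (7.59/3.04)² = 129 × 6.234 = 804.19
Round up: n₂ = 805.

805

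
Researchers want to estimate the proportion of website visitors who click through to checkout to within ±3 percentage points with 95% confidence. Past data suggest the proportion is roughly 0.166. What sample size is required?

n = 591

For a proportion with margin E = 0.03 at 95% confidence, z = 1.960.
n = p̂(1−p̂)(z/E)² = 0.166 × 0.834 × (1.960/0.03)² = 590.94
Round up: n = 591.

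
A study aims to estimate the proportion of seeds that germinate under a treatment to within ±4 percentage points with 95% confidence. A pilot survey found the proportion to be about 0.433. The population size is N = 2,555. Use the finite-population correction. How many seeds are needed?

480

For a proportion with margin E = 0.04 at 95% confidence, z = 1.960.
n = p̂(1−p̂)(z/E)² = 0.433 × 0.567 × (1.960/0.04)² = 589.47 — call this n₀.
Finite-population correction with N = 2,555: n = n₀ / (1 + (n₀−1)/N) = 589.47 / 1.23 = 479.24
Round up: n = 480.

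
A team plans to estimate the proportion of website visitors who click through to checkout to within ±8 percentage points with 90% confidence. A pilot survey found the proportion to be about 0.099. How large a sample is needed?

For a proportion with margin E = 0.08 at 90% confidence, z = 1.645.
n = p̂(1−p̂)(z/E)² = 0.099 × 0.901 × (1.645/0.08)² = 37.71
Round up: n = 38.

38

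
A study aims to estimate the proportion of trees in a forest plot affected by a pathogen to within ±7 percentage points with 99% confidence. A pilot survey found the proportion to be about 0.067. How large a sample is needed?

For a proportion with margin E = 0.07 at 99% confidence, z = 2.576.
n = p̂(1−p̂)(z/E)² = 0.067 × 0.933 × (2.576/0.07)² = 84.65
Round up: n = 85.

85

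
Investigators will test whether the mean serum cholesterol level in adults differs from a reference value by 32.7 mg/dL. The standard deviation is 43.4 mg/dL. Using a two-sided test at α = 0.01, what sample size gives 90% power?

27

For a one-sample z-test, n = ((z_{α/2} + z_β)·σ/δ)².
z_{α/2} = 2.576 (two-sided α = 0.01); z_β = 1.282 (power 90% → β = 0.1).
n = (3.858 × 43.4 / 32.7)² = 26.22
Round up: n = 27.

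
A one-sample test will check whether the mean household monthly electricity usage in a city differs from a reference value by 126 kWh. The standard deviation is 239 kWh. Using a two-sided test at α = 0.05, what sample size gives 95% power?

47

For a one-sample z-test, n = ((z_{α/2} + z_β)·σ/δ)².
z_{α/2} = 1.960 (two-sided α = 0.05); z_β = 1.645 (power 95% → β = 0.05).
n = (3.605 × 239 / 126)² = 46.76
Round up: n = 47.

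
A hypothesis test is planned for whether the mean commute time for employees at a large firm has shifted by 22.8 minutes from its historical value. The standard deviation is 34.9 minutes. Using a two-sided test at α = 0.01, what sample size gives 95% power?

n = 42

For a one-sample z-test, n = ((z_{α/2} + z_β)·σ/δ)².
z_{α/2} = 2.576 (two-sided α = 0.01); z_β = 1.645 (power 95% → β = 0.05).
n = (4.221 × 34.9 / 22.8)² = 41.75
Round up: n = 42.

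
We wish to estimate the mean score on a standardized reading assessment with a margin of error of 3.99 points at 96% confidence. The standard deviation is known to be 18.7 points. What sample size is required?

For a mean, the margin of error is E = z·σ/√n, so n = (zσ/E)².
At 96% confidence, z = 2.054.
n = (2.054 × 18.7 / 3.99)² = 92.67
Round up: n = 93.

n = 93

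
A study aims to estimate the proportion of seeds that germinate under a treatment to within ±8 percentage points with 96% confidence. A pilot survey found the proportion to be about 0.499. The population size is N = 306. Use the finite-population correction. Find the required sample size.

For a proportion with margin E = 0.08 at 96% confidence, z = 2.054.
n = p̂(1−p̂)(z/E)² = 0.499 × 0.501 × (2.054/0.08)² = 164.80 — call this n₀.
Finite-population correction with N = 306: n = n₀ / (1 + (n₀−1)/N) = 164.80 / 1.535 = 107.36
Round up: n = 108.

n = 108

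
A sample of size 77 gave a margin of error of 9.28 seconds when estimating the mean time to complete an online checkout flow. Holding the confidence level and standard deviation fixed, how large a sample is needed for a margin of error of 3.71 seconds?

482

Margin of error scales as 1/√n, so n₂ = n₁·(E₁/E₂)².
n₂ = 77 × (9.28/3.71)² = 77 × 6.257 = 481.79
Round up: n₂ = 482.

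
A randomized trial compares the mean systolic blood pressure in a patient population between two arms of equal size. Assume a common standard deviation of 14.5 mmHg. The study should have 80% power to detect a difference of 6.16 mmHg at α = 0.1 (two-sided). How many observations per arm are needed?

For two equal groups, n per group = 2·((z_{α/2} + z_β)·σ/δ)².
z_{α/2} = 1.645; z_β = 0.842 (power 80%).
n = 2 × (2.487 × 14.5 / 6.16)² = 2 × 34.27 = 68.54
Round up: n = 69 per group.

69 per group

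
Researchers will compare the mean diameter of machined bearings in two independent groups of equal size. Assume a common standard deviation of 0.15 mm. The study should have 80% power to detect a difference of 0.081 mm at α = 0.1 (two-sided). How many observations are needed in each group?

For two equal groups, n per group = 2·((z_{α/2} + z_β)·σ/δ)².
z_{α/2} = 1.645; z_β = 0.842 (power 80%).
n = 2 × (2.487 × 0.15 / 0.081)² = 2 × 21.21 = 42.42
Round up: n = 43 per group.

43 per group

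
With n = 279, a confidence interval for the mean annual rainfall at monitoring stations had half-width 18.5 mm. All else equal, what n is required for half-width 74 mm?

Margin of error scales as 1/√n, so n₂ = n₁·(E₁/E₂)².
n₂ = 279 × (18.5/74)² = 279 × 0.0625 = 17.44
Round up: n₂ = 18.

18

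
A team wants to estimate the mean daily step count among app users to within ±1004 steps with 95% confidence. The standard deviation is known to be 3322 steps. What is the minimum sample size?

43

For a mean, the margin of error is E = z·σ/√n, so n = (zσ/E)².
At 95% confidence, z = 1.960.
n = (1.960 × 3322 / 1004)² = 42.06
Round up: n = 43.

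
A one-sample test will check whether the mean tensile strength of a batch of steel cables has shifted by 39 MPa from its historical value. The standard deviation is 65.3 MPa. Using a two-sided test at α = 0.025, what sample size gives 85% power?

For a one-sample z-test, n = ((z_{α/2} + z_β)·σ/δ)².
z_{α/2} = 2.241 (two-sided α = 0.025); z_β = 1.036 (power 85% → β = 0.15).
n = (3.277 × 65.3 / 39)² = 30.11
Round up: n = 31.

n = 31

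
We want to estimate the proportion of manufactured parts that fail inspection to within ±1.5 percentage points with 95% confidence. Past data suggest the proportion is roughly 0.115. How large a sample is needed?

1738

For a proportion with margin E = 0.015 at 95% confidence, z = 1.960.
n = p̂(1−p̂)(z/E)² = 0.115 × 0.885 × (1.960/0.015)² = 1737.68
Round up: n = 1738.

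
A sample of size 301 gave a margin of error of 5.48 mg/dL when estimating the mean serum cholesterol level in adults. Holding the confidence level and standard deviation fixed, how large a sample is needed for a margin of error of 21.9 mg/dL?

19

Margin of error scales as 1/√n, so n₂ = n₁·(E₁/E₂)².
n₂ = 301 × (5.48/21.9)² = 301 × 0.06261 = 18.85
Round up: n₂ = 19.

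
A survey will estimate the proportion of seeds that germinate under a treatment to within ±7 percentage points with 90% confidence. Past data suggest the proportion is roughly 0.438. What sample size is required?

136

For a proportion with margin E = 0.07 at 90% confidence, z = 1.645.
n = p̂(1−p̂)(z/E)² = 0.438 × 0.562 × (1.645/0.07)² = 135.94
Round up: n = 136.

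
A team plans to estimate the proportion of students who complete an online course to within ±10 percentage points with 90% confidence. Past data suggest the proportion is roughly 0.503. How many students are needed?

For a proportion with margin E = 0.1 at 90% confidence, z = 1.645.
n = p̂(1−p̂)(z/E)² = 0.503 × 0.497 × (1.645/0.1)² = 67.65
Round up: n = 68.

68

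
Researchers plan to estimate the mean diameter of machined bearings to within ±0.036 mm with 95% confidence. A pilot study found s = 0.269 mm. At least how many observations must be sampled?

215

For a mean, the margin of error is E = z·σ/√n, so n = (zσ/E)².
At 95% confidence, z = 1.960.
n = (1.960 × 0.269 / 0.036)² = 214.49
Round up: n = 215.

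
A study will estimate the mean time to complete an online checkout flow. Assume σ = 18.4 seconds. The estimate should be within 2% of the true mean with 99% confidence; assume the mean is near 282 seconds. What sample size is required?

71

For a mean, the margin of error is E = z·σ/√n, so n = (zσ/E)².
At 99% confidence, z = 2.576.
E = 2% of 282 = 5.64 seconds.
n = (2.576 × 18.4 / 5.64)² = 70.63
Round up: n = 71.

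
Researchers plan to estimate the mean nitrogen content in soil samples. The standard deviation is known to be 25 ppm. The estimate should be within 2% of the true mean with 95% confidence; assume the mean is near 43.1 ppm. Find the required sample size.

n = 3232

For a mean, the margin of error is E = z·σ/√n, so n = (zσ/E)².
At 95% confidence, z = 1.960.
E = 2% of 43.1 = 0.862 ppm.
n = (1.960 × 25 / 0.862)² = 3231.30
Round up: n = 3232.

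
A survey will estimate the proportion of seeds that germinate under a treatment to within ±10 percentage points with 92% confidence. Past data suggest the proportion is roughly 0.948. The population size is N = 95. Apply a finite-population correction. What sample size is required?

14

For a proportion with margin E = 0.1 at 92% confidence, z = 1.751.
n = p̂(1−p̂)(z/E)² = 0.948 × 0.052 × (1.751/0.1)² = 15.11 — call this n₀.
Finite-population correction with N = 95: n = n₀ / (1 + (n₀−1)/N) = 15.11 / 1.149 = 13.15
Round up: n = 14.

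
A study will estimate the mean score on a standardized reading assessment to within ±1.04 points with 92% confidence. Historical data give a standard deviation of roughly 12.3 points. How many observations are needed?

429

For a mean, the margin of error is E = z·σ/√n, so n = (zσ/E)².
At 92% confidence, z = 1.751.
n = (1.751 × 12.3 / 1.04)² = 428.86
Round up: n = 429.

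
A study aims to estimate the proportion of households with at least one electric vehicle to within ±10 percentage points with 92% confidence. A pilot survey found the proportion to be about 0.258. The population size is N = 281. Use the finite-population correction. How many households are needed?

n = 49

For a proportion with margin E = 0.1 at 92% confidence, z = 1.751.
n = p̂(1−p̂)(z/E)² = 0.258 × 0.742 × (1.751/0.1)² = 58.69 — call this n₀.
Finite-population correction with N = 281: n = n₀ / (1 + (n₀−1)/N) = 58.69 / 1.205 = 48.71
Round up: n = 49.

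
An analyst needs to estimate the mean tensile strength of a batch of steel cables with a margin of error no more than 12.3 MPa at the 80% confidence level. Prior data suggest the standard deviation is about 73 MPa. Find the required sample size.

For a mean, the margin of error is E = z·σ/√n, so n = (zσ/E)².
At 80% confidence, z = 1.282.
n = (1.282 × 73 / 12.3)² = 57.89
Round up: n = 58.

58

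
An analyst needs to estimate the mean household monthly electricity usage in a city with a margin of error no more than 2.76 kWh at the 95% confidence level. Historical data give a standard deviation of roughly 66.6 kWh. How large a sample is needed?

For a mean, the margin of error is E = z·σ/√n, so n = (zσ/E)².
At 95% confidence, z = 1.960.
n = (1.960 × 66.6 / 2.76)² = 2236.88
Round up: n = 2237.

n = 2237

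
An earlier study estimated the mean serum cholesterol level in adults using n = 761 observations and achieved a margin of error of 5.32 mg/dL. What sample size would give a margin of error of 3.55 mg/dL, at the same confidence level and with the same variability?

n = 1710

Margin of error scales as 1/√n, so n₂ = n₁·(E₁/E₂)².
n₂ = 761 × (5.32/3.55)² = 761 × 2.246 = 1709.21
Round up: n₂ = 1710.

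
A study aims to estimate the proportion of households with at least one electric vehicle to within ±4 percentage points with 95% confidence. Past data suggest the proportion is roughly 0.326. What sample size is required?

For a proportion with margin E = 0.04 at 95% confidence, z = 1.960.
n = p̂(1−p̂)(z/E)² = 0.326 × 0.674 × (1.960/0.04)² = 527.56
Round up: n = 528.

528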